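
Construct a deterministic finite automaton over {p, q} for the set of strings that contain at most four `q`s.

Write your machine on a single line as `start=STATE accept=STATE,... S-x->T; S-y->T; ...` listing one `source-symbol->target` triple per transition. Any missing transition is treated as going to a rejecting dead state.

start=A; accept=A,B,C,D,E; A-p->A; A-q->B; B-p->B; B-q->C; C-p->C; C-q->D; D-p->D; D-q->E; E-p->E; E-q->F; F-p->F; F-q->F

Only the number of `q`s matters, and only up to 5. Make a chain A → B → C → D → E → F advanced by each `q` (with F absorbing); every other symbol self-loops. The accepting set is {A, B, C, D, E}.
A 6-state machine:
       p  q 
>* A   A  B 
 * B   B  C 
 * C   C  D 
 * D   D  E 
 * E   E  F 
   F   F  F 
(> = start, * = accepting)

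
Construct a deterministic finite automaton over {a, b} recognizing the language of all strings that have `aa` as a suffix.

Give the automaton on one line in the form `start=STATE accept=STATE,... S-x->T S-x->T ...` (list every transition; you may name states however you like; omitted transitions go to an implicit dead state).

start=S0 accept=S2 S0-a->S1 S0-b->S0 S1-a->S2 S1-b->S0 S2-a->S2 S2-b->S0

Let each state record the length of the longest suffix of the input read so far that is also a prefix of `aa`. S1 means the last symbol is `a`; S2 means the last 2 symbols are `aa`. Accept only at S2, where the string currently ends in `aa`.
3 states suffice.
        a   b  
>  S0   S1  S0 
   S1   S2  S0 
 * S2   S2  S0 
(> = start, * = accepting)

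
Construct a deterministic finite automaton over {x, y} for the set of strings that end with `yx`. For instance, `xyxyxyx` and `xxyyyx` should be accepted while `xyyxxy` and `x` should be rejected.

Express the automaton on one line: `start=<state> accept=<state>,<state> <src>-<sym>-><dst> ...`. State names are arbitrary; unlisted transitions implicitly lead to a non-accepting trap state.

start=s0 accept=s2 s0-x->s0 s0-y->s1 s1-x->s2 s1-y->s1 s2-x->s0 s2-y->s1

Remember how much of `yx` the current input suffix matches. State s0 means no match yet; s1 means the last symbol is `y`; s2 means the last 2 symbols are `yx`. Only s2 accepts. On a mismatch, fall back to the longest proper suffix that is still a prefix of `yx`.
With 3 states:
        x   y  
>  s0   s0  s1 
   s1   s2  s1 
 * s2   s0  s1 
(> = start, * = accepting)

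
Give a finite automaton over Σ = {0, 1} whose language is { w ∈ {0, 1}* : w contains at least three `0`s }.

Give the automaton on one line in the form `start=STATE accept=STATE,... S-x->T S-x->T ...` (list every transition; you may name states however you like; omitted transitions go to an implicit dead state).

Only the number of `0`s matters, and only up to 4. Make a chain S0 → S1 → S2 → S3 → S4 advanced by each `0` (with S4 absorbing); every other symbol self-loops. The accepting set is {S3, S4}.
        0   1  
>  S0   S1  S0 
   S1   S2  S1 
   S2   S3  S2 
 * S3   S4  S3 
 * S4   S4  S4 
(> = start, * = accepting)

start=S0 accept=S3,S4 S0-0->S1 S0-1->S0 S1-0->S2 S1-1->S1 S2-0->S3 S2-1->S2 S3-0->S4 S3-1->S3 S4-0->S4 S4-1->S4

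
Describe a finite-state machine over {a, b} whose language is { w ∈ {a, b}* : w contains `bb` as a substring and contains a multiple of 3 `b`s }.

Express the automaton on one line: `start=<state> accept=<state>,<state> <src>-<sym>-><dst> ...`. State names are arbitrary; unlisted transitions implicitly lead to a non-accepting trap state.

start=S0 accept=S5 S0-a->S0 S0-b->S1 S1-a->S2 S1-b->S3 S2-a->S2 S2-b->S4 S3-a->S3 S3-b->S5 S4-a->S6 S4-b->S5 S5-a->S5 S5-b->S7 S6-a->S6 S6-b->S8 S7-a->S7 S7-b->S3 S8-a->S0 S8-b->S7

Build one automaton per condition and run them in lockstep. The first has 3 states tracking whether and how much of `bb` has been seen; the second has 3 states tracking the count of `b`s modulo 3. A product state is a pair (one from each), accepting exactly when both do.
A 9-state machine:
        a   b  
>  S0   S0  S1 
   S1   S2  S3 
   S2   S2  S4 
   S3   S3  S5 
   S4   S6  S5 
 * S5   S5  S7 
   S6   S6  S8 
   S7   S7  S3 
   S8   S0  S7 
(> = start, * = accepting)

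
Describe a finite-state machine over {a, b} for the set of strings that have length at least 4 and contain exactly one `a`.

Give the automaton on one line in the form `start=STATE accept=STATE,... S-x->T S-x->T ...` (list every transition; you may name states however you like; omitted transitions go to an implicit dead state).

Run two small machines in parallel and take their product. One (6 states) tracks the input length, saturating at 5; the other (3 states) tracks the count of `a`s, saturating at 2. Each combined state is a pair, one component from each; accept when both components accept.
          a    b  
>  q0     q1   q2 
   q1     q3   q4 
   q2     q4   q5 
   q3     q6   q6 
   q4     q6   q7 
   q5     q7   q8 
   q6     q9   q9 
   q7     q9  q10 
   q8    q10  q11 
   q9    q12  q12 
 * q10   q12  q13 
   q11   q13  q14 
   q12   q12  q12 
 * q13   q12  q13 
   q14   q13  q14 
(> = start, * = accepting)

start=q0 accept=q10,q13 q0-a->q1 q0-b->q2 q1-a->q3 q1-b->q4 q2-a->q4 q2-b->q5 q3-a->q6 q3-b->q6 q4-a->q6 q4-b->q7 q5-a->q7 q5-b->q8 q6-a->q9 q6-b->q9 q7-a->q9 q7-b->q10 q8-a->q10 q8-b->q11 q9-a->q12 q9-b->q12 q10-a->q12 q10-b->q13 q11-a->q13 q11-b->q14 q12-a->q12 q12-b->q12 q13-a->q12 q13-b->q13 q14-a->q13 q14-b->q14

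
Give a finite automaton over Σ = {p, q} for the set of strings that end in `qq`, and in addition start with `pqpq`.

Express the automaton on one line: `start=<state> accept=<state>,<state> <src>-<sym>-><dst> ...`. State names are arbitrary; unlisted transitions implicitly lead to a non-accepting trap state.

Handle the two conditions separately and then intersect. The first has 3 states tracking how much of the suffix `qq` has currently been matched; the second has 6 states tracking whether the input so far still matches the prefix `pqpq`. A product state is a pair (one from each), accepting exactly when both do. After merging equivalent states the machine shrinks.
With 8 states:
        p   q  
>  S0   S1  S2 
   S1   S2  S3 
   S2   S2  S2 
   S3   S4  S2 
   S4   S2  S5 
   S5   S6  S7 
   S6   S6  S5 
 * S7   S6  S7 
(> = start, * = accepting)

start=S0 accept=S7 S0-p->S1 S0-q->S2 S1-p->S2 S1-q->S3 S2-p->S2 S2-q->S2 S3-p->S4 S3-q->S2 S4-p->S2 S4-q->S5 S5-p->S6 S5-q->S7 S6-p->S6 S6-q->S5 S7-p->S6 S7-q->S7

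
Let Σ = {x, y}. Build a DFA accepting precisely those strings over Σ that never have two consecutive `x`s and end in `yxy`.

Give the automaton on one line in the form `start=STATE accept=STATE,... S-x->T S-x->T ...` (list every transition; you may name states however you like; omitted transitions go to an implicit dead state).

start=q0 accept=q5 q0-x->q1 q0-y->q2 q1-x->q3 q1-y->q2 q2-x->q4 q2-y->q2 q3-x->q3 q3-y->q3 q4-x->q3 q4-y->q5 q5-x->q4 q5-y->q2

Handle the two conditions separately and then intersect. One (3 states) tracks partial matches of the forbidden pattern `xx`; the other (4 states) tracks how much of the suffix `yxy` has currently been matched. Each combined state is a pair, one component from each; accept when both components accept. Equivalent product states are then merged.
        x   y  
>  q0   q1  q2 
   q1   q3  q2 
   q2   q4  q2 
   q3   q3  q3 
   q4   q3  q5 
 * q5   q4  q2 
(> = start, * = accepting)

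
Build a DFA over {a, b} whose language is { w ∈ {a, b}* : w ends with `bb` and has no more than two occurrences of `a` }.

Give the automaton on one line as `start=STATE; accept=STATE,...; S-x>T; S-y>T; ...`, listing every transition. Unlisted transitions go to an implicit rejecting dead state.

start=q0; accept=q5,q8,q9; q0-a>q1; q0-b>q2; q1-a>q3; q1-b>q4; q2-a>q1; q2-b>q5; q3-a>q6; q3-b>q7; q4-a>q3; q4-b>q8; q5-a>q1; q5-b>q5; q6-a>q6; q6-b>q6; q7-a>q6; q7-b>q9; q8-a>q3; q8-b>q8; q9-a>q6; q9-b>q9

Handle the two conditions separately and then intersect. The first has 3 states tracking how much of the suffix `bb` has currently been matched; the second has 4 states tracking the count of `a`s, saturating at 3. A product state is a pair (one from each), accepting exactly when both do. Minimizing collapses redundant product states.
        a   b  
>  q0   q1  q2 
   q1   q3  q4 
   q2   q1  q5 
   q3   q6  q7 
   q4   q3  q8 
 * q5   q1  q5 
   q6   q6  q6 
   q7   q6  q9 
 * q8   q3  q8 
 * q9   q6  q9 
(> = start, * = accepting)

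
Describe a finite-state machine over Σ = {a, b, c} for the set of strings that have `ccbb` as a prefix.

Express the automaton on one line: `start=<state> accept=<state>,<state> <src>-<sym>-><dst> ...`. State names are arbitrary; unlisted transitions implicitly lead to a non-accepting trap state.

Walk along `ccbb` while the input agrees: from S0 take `c` to S1, and so on. Any deviation drops to the rejecting sink S5. Once S4 is reached the prefix is confirmed and every continuation is accepted.
A 6-state machine:
        a   b   c  
>  S0   S5  S5  S1 
   S1   S5  S5  S2 
   S2   S5  S3  S5 
   S3   S5  S4  S5 
 * S4   S4  S4  S4 
   S5   S5  S5  S5 
(> = start, * = accepting)

start=S0 accept=S4 S0-a->S5 S0-b->S5 S0-c->S1 S1-a->S5 S1-b->S5 S1-c->S2 S2-a->S5 S2-b->S3 S2-c->S5 S3-a->S5 S3-b->S4 S3-c->S5 S4-a->S4 S4-b->S4 S4-c->S4 S5-a->S5 S5-b->S5 S5-c->S5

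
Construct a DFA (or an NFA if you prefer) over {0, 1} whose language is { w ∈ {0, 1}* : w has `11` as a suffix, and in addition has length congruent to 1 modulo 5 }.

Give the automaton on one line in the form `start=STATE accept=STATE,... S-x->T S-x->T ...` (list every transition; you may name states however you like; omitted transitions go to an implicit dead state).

start=A accept=O A-0->B A-1->C B-0->D B-1->E C-0->D C-1->F D-0->G D-1->H E-0->G E-1->I F-0->G F-1->I G-0->J G-1->K H-0->J H-1->L I-0->J I-1->L J-0->A J-1->M K-0->A K-1->N L-0->A L-1->N M-0->B M-1->O N-0->B N-1->O O-0->D O-1->F

Handle the two conditions separately and then intersect. One (3 states) tracks how much of the suffix `11` has currently been matched; the other (5 states) tracks the input length modulo 5. Each combined state is a pair, one component from each; accept when both components accept.
With 15 states:
       0  1 
>  A   B  C 
   B   D  E 
   C   D  F 
   D   G  H 
   E   G  I 
   F   G  I 
   G   J  K 
   H   J  L 
   I   J  L 
   J   A  M 
   K   A  N 
   L   A  N 
   M   B  O 
   N   B  O 
 * O   D  F 
(> = start, * = accepting)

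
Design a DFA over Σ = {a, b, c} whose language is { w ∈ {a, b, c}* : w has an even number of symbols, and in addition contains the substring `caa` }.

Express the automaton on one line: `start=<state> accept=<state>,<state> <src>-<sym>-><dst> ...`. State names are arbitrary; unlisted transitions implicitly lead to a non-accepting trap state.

Build one automaton per condition and run them in lockstep. The first has 2 states tracking the input length modulo 2; the second has 4 states tracking whether and how much of `caa` has been seen. A product state is a pair (one from each), accepting exactly when both do.
With 8 states:
        a   b   c  
>  s0   s1  s1  s2 
   s1   s0  s0  s3 
   s2   s4  s0  s3 
   s3   s5  s1  s2 
   s4   s6  s1  s2 
   s5   s7  s0  s3 
   s6   s7  s7  s7 
 * s7   s6  s6  s6 
(> = start, * = accepting)

start=s0 accept=s7 s0-a->s1 s0-b->s1 s0-c->s2 s1-a->s0 s1-b->s0 s1-c->s3 s2-a->s4 s2-b->s0 s2-c->s3 s3-a->s5 s3-b->s1 s3-c->s2 s4-a->s6 s4-b->s1 s4-c->s2 s5-a->s7 s5-b->s0 s5-c->s3 s6-a->s7 s6-b->s7 s6-c->s7 s7-a->s6 s7-b->s6 s7-c->s6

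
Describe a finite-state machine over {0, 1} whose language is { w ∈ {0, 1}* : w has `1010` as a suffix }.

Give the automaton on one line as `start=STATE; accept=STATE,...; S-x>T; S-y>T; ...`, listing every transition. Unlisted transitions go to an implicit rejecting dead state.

Let each state record the length of the longest suffix of the input read so far that is also a prefix of `1010`. S1 means the last symbol is `1`; S2 means the last 2 symbols are `10`; S3 means the last 3 symbols are `101`; S4 means the last 4 symbols are `1010`. Accept only at S4, where the string currently ends in `1010`.
        0   1  
>  S0   S0  S1 
   S1   S2  S1 
   S2   S0  S3 
   S3   S4  S1 
 * S4   S0  S3 
(> = start, * = accepting)

start=S0; accept=S4; S0-0>S0; S0-1>S1; S1-0>S2; S1-1>S1; S2-0>S0; S2-1>S3; S3-0>S4; S3-1>S1; S4-0>S0; S4-1>S3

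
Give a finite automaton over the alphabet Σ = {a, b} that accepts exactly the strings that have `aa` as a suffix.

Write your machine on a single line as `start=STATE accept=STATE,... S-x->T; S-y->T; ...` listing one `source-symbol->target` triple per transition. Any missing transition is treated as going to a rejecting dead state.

start=q0; accept=q2; q0-a->q1; q0-b->q0; q1-a->q2; q1-b->q0; q2-a->q2; q2-b->q0

Let each state record the length of the longest suffix of the input read so far that is also a prefix of `aa`. q1 means the last symbol is `a`; q2 means the last 2 symbols are `aa`. Accept only at q2, where the string currently ends in `aa`.
With 3 states:
        a   b  
>  q0   q1  q0 
   q1   q2  q0 
 * q2   q2  q0 
(> = start, * = accepting)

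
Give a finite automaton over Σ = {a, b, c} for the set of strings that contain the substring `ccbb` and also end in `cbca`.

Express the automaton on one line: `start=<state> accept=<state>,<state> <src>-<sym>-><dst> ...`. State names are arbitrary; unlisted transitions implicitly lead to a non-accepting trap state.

Build one automaton per condition and run them in lockstep. One (5 states) tracks whether and how much of `ccbb` has been seen; the other (5 states) tracks how much of the suffix `cbca` has currently been matched. Each combined state is a pair, one component from each; accept when both components accept. After merging equivalent states the machine shrinks.
A 9-state machine:
        a   b   c  
>  s0   s0  s0  s1 
   s1   s0  s0  s2 
   s2   s0  s3  s2 
   s3   s0  s4  s1 
   s4   s4  s4  s5 
   s5   s4  s6  s5 
   s6   s4  s4  s7 
   s7   s8  s6  s5 
 * s8   s4  s4  s5 
(> = start, * = accepting)

start=s0 accept=s8 s0-a->s0 s0-b->s0 s0-c->s1 s1-a->s0 s1-b->s0 s1-c->s2 s2-a->s0 s2-b->s3 s2-c->s2 s3-a->s0 s3-b->s4 s3-c->s1 s4-a->s4 s4-b->s4 s4-c->s5 s5-a->s4 s5-b->s6 s5-c->s5 s6-a->s4 s6-b->s4 s6-c->s7 s7-a->s8 s7-b->s6 s7-c->s5 s8-a->s4 s8-b->s4 s8-c->s5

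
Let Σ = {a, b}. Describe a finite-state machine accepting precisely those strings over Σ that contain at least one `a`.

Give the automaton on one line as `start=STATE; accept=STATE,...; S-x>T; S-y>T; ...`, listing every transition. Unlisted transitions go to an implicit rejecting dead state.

Only the number of `a`s matters, and only up to 2. Make a chain s0 → s1 → s2 advanced by each `a` (with s2 absorbing); every other symbol self-loops. The accepting set is {s1, s2}.
A 3-state machine:
        a   b  
>  s0   s1  s0 
 * s1   s2  s1 
 * s2   s2  s2 
(> = start, * = accepting)

start=s0; accept=s1,s2; s0-a>s1; s0-b>s0; s1-a>s2; s1-b>s1; s2-a>s2; s2-b>s2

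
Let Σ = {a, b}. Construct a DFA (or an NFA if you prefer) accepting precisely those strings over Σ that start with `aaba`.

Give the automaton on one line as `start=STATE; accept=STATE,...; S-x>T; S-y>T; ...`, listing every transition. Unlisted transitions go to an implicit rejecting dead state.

start=q0; accept=q4; q0-a>q1; q0-b>q5; q1-a>q2; q1-b>q5; q2-a>q5; q2-b>q3; q3-a>q4; q3-b>q5; q4-a>q4; q4-b>q4; q5-a>q5; q5-b>q5

Walk along `aaba` while the input agrees: from q0 take `a` to q1, and so on. Any deviation drops to the rejecting sink q5. Once q4 is reached the prefix is confirmed and every continuation is accepted.
6 states suffice.
        a   b  
>  q0   q1  q5 
   q1   q2  q5 
   q2   q5  q3 
   q3   q4  q5 
 * q4   q4  q4 
   q5   q5  q5 
(> = start, * = accepting)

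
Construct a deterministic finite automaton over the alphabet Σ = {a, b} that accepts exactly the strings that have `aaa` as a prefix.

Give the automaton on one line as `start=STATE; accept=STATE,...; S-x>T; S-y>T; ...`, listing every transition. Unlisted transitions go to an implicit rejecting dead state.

start=q0; accept=q3; q0-a>q1; q0-b>q4; q1-a>q2; q1-b>q4; q2-a>q3; q2-b>q4; q3-a>q3; q3-b>q3; q4-a>q4; q4-b>q4

Walk along `aaa` while the input agrees: from q0 take `a` to q1, and so on. Any deviation drops to the rejecting sink q4. Once q3 is reached the prefix is confirmed and every continuation is accepted.
With 5 states:
        a   b  
>  q0   q1  q4 
   q1   q2  q4 
   q2   q3  q4 
 * q3   q3  q3 
   q4   q4  q4 
(> = start, * = accepting)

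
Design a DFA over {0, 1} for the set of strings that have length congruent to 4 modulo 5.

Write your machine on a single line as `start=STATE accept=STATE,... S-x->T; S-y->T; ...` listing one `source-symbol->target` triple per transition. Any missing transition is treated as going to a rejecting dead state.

Count input length modulo 5: every symbol advances one step around the cycle q0 → q1 → q2 → q3 → q4 → q0. Accept at q4.
A 5-state machine:
        0   1  
>  q0   q1  q1 
   q1   q2  q2 
   q2   q3  q3 
   q3   q4  q4 
 * q4   q0  q0 
(> = start, * = accepting)

start=q0; accept=q4; q0-0->q1; q0-1->q1; q1-0->q2; q1-1->q2; q2-0->q3; q2-1->q3; q3-0->q4; q3-1->q4; q4-0->q0; q4-1->q0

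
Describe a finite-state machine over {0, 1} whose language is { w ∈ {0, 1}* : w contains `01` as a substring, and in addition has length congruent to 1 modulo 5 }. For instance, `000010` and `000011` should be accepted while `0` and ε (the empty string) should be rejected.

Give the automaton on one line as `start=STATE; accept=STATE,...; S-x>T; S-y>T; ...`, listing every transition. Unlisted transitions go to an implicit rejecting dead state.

start=s0; accept=s14; s0-0>s1; s0-1>s2; s1-0>s3; s1-1>s4; s2-0>s3; s2-1>s5; s3-0>s6; s3-1>s7; s4-0>s7; s4-1>s7; s5-0>s6; s5-1>s8; s6-0>s9; s6-1>s10; s7-0>s10; s7-1>s10; s8-0>s9; s8-1>s11; s9-0>s12; s9-1>s13; s10-0>s13; s10-1>s13; s11-0>s12; s11-1>s0; s12-0>s1; s12-1>s14; s13-0>s14; s13-1>s14; s14-0>s4; s14-1>s4

Run two small machines in parallel and take their product. One (3 states) tracks whether and how much of `01` has been seen; the other (5 states) tracks the input length modulo 5. Each combined state is a pair, one component from each; accept when both components accept.
          0    1  
>  s0     s1   s2 
   s1     s3   s4 
   s2     s3   s5 
   s3     s6   s7 
   s4     s7   s7 
   s5     s6   s8 
   s6     s9  s10 
   s7    s10  s10 
   s8     s9  s11 
   s9    s12  s13 
   s10   s13  s13 
   s11   s12   s0 
   s12    s1  s14 
   s13   s14  s14 
 * s14    s4   s4 
(> = start, * = accepting)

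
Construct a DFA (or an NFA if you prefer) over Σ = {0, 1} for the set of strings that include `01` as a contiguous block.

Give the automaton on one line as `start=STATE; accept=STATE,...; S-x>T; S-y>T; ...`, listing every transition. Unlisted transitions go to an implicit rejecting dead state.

States s0..s1 record the length of the longest prefix of `01` that matches the current input suffix. Reaching s2 means `01` has been seen, and we stay there forever. Accept from s2.
A 3-state machine:
        0   1  
>  s0   s1  s0 
   s1   s1  s2 
 * s2   s2  s2 
(> = start, * = accepting)

start=s0; accept=s2; s0-0>s1; s0-1>s0; s1-0>s1; s1-1>s2; s2-0>s2; s2-1>s2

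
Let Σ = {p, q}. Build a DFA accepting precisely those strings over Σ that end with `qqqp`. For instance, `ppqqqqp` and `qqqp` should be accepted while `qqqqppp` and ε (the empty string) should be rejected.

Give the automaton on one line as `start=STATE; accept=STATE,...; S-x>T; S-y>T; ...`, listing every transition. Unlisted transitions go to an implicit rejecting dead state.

Let each state record the length of the longest suffix of the input read so far that is also a prefix of `qqqp`. B means the last symbol is `q`; C means the last 2 symbols are `qq`; D means the last 3 symbols are `qqq`; E means the last 4 symbols are `qqqp`. Accept only at E, where the string currently ends in `qqqp`.
With 5 states:
       p  q 
>  A   A  B 
   B   A  C 
   C   A  D 
   D   E  D 
 * E   A  B 
(> = start, * = accepting)

start=A; accept=E; A-p>A; A-q>B; B-p>A; B-q>C; C-p>A; C-q>D; D-p>E; D-q>D; E-p>A; E-q>B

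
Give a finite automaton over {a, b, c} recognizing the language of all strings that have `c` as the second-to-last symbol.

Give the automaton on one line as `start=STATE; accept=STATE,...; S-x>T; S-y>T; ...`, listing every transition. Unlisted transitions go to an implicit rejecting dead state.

Because acceptance depends on a position counted from the end, the machine has to buffer the most recent 2 symbols. Make each state the string of the last up-to-2 symbols read; on input `x` shift the window left and append `x`. Accept when the buffered window has length 2 and begins with `c`.
A 13-state machine:
          a    b    c  
>  q0     q1   q2   q3 
   q1     q4   q5   q6 
   q2     q7   q8   q9 
   q3    q10  q11  q12 
   q4     q4   q5   q6 
   q5     q7   q8   q9 
   q6    q10  q11  q12 
   q7     q4   q5   q6 
   q8     q7   q8   q9 
   q9    q10  q11  q12 
 * q10    q4   q5   q6 
 * q11    q7   q8   q9 
 * q12   q10  q11  q12 
(> = start, * = accepting)

start=q0; accept=q10,q11,q12; q0-a>q1; q0-b>q2; q0-c>q3; q1-a>q4; q1-b>q5; q1-c>q6; q2-a>q7; q2-b>q8; q2-c>q9; q3-a>q10; q3-b>q11; q3-c>q12; q4-a>q4; q4-b>q5; q4-c>q6; q5-a>q7; q5-b>q8; q5-c>q9; q6-a>q10; q6-b>q11; q6-c>q12; q7-a>q4; q7-b>q5; q7-c>q6; q8-a>q7; q8-b>q8; q8-c>q9; q9-a>q10; q9-b>q11; q9-c>q12; q10-a>q4; q10-b>q5; q10-c>q6; q11-a>q7; q11-b>q8; q11-c>q9; q12-a>q10; q12-b>q11; q12-c>q12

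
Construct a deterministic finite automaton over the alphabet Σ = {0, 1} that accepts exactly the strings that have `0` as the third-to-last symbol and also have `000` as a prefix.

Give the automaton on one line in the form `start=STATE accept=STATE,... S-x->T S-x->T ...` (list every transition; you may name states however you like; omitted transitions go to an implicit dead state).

start=q0 accept=q4,q5,q6,q7 q0-0->q1 q0-1->q2 q1-0->q3 q1-1->q2 q2-0->q2 q2-1->q2 q3-0->q4 q3-1->q2 q4-0->q4 q4-1->q5 q5-0->q6 q5-1->q7 q6-0->q8 q6-1->q9 q7-0->q10 q7-1->q11 q8-0->q4 q8-1->q5 q9-0->q6 q9-1->q7 q10-0->q8 q10-1->q9 q11-0->q10 q11-1->q11

Run two small machines in parallel and take their product. The first has 15 states tracking the last 3 symbols read; the second has 5 states tracking whether the input so far still matches the prefix `000`. A product state is a pair (one from each), accepting exactly when both do. Equivalent product states are then merged.
          0    1  
>  q0     q1   q2 
   q1     q3   q2 
   q2     q2   q2 
   q3     q4   q2 
 * q4     q4   q5 
 * q5     q6   q7 
 * q6     q8   q9 
 * q7    q10  q11 
   q8     q4   q5 
   q9     q6   q7 
   q10    q8   q9 
   q11   q10  q11 
(> = start, * = accepting)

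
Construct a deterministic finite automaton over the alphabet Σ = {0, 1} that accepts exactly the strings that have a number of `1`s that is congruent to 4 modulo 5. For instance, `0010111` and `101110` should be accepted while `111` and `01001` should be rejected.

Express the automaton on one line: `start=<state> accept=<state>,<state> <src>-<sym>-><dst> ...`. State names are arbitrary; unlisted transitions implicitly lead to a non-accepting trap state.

start=q0 accept=q4 q0-0->q0 q0-1->q1 q1-0->q1 q1-1->q2 q2-0->q2 q2-1->q3 q3-0->q3 q3-1->q4 q4-0->q4 q4-1->q0

The only thing that matters is how many `1`s have appeared, reduced mod 5. Use one state per residue: q0 for 0, …, q4 for 4. Reading `1` moves to the next residue; anything else stays put. q4 is accepting.
        0   1  
>  q0   q0  q1 
   q1   q1  q2 
   q2   q2  q3 
   q3   q3  q4 
 * q4   q4  q0 
(> = start, * = accepting)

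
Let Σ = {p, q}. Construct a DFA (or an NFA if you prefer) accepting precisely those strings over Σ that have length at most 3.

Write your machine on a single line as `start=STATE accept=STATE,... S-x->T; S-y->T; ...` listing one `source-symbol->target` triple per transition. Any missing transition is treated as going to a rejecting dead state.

Count input length up to 4: every symbol moves from A toward E, which means 'more than 3' and absorbs. Accept from {A, B, C, D}.
With 5 states:
       p  q 
>* A   B  B 
 * B   C  C 
 * C   D  D 
 * D   E  E 
   E   E  E 
(> = start, * = accepting)

start=A; accept=A,B,C,D; A-p->B; A-q->B; B-p->C; B-q->C; C-p->D; C-q->D; D-p->E; D-q->E; E-p->E; E-q->E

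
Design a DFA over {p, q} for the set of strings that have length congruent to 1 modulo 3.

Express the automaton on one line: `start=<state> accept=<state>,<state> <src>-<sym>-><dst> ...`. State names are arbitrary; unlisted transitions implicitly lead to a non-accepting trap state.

start=S0 accept=S1 S0-p->S1 S0-q->S1 S1-p->S2 S1-q->S2 S2-p->S0 S2-q->S0

Count input length modulo 3: every symbol advances one step around the cycle S0 → S1 → S2 → S0. Accept at S1.
With 3 states:
        p   q  
>  S0   S1  S1 
 * S1   S2  S2 
   S2   S0  S0 
(> = start, * = accepting)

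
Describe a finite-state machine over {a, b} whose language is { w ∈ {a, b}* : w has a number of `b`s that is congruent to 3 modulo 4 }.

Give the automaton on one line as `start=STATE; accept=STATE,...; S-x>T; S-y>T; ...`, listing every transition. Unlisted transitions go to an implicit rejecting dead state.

start=q0; accept=q3; q0-a>q0; q0-b>q1; q1-a>q1; q1-b>q2; q2-a>q2; q2-b>q3; q3-a>q3; q3-b>q0

Keep the running count of `b`s modulo 4: each `b` advances along the cycle q0 → q1 → q2 → q3 → q0 while other symbols loop. Accept at q3.
        a   b  
>  q0   q0  q1 
   q1   q1  q2 
   q2   q2  q3 
 * q3   q3  q0 
(> = start, * = accepting)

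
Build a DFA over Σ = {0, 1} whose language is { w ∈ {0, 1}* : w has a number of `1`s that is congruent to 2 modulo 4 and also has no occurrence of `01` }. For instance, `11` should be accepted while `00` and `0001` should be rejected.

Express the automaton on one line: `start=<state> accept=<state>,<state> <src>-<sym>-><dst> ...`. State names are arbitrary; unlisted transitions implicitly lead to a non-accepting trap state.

Handle the two conditions separately and then intersect. One (4 states) tracks the count of `1`s modulo 4; the other (3 states) tracks partial matches of the forbidden pattern `01`. Each combined state is a pair, one component from each; accept when both components accept.
          0    1  
>  q0     q1   q2 
   q1     q1   q3 
   q2     q4   q5 
   q3     q3   q6 
   q4     q4   q6 
 * q5     q7   q8 
   q6     q6   q9 
 * q7     q7   q9 
   q8    q10   q0 
   q9     q9  q11 
   q10   q10  q11 
   q11   q11   q3 
(> = start, * = accepting)

start=q0 accept=q5,q7 q0-0->q1 q0-1->q2 q1-0->q1 q1-1->q3 q2-0->q4 q2-1->q5 q3-0->q3 q3-1->q6 q4-0->q4 q4-1->q6 q5-0->q7 q5-1->q8 q6-0->q6 q6-1->q9 q7-0->q7 q7-1->q9 q8-0->q10 q8-1->q0 q9-0->q9 q9-1->q11 q10-0->q10 q10-1->q11 q11-0->q11 q11-1->q3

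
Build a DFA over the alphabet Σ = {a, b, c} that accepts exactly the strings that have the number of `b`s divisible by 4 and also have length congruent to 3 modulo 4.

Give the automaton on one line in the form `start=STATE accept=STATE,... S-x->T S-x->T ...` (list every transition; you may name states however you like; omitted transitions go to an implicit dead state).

start=s0 accept=s6 s0-a->s1 s0-b->s2 s0-c->s1 s1-a->s3 s1-b->s4 s1-c->s3 s2-a->s4 s2-b->s5 s2-c->s4 s3-a->s6 s3-b->s7 s3-c->s6 s4-a->s7 s4-b->s8 s4-c->s7 s5-a->s8 s5-b->s9 s5-c->s8 s6-a->s0 s6-b->s10 s6-c->s0 s7-a->s10 s7-b->s11 s7-c->s10 s8-a->s11 s8-b->s12 s8-c->s11 s9-a->s12 s9-b->s0 s9-c->s12 s10-a->s2 s10-b->s13 s10-c->s2 s11-a->s13 s11-b->s14 s11-c->s13 s12-a->s14 s12-b->s1 s12-c->s14 s13-a->s5 s13-b->s15 s13-c->s5 s14-a->s15 s14-b->s3 s14-c->s15 s15-a->s9 s15-b->s6 s15-c->s9

Build one automaton per condition and run them in lockstep. The first has 4 states tracking the count of `b`s modulo 4; the second has 4 states tracking the input length modulo 4. A product state is a pair (one from each), accepting exactly when both do.
          a    b    c  
>  s0     s1   s2   s1 
   s1     s3   s4   s3 
   s2     s4   s5   s4 
   s3     s6   s7   s6 
   s4     s7   s8   s7 
   s5     s8   s9   s8 
 * s6     s0  s10   s0 
   s7    s10  s11  s10 
   s8    s11  s12  s11 
   s9    s12   s0  s12 
   s10    s2  s13   s2 
   s11   s13  s14  s13 
   s12   s14   s1  s14 
   s13    s5  s15   s5 
   s14   s15   s3  s15 
   s15    s9   s6   s9 
(> = start, * = accepting)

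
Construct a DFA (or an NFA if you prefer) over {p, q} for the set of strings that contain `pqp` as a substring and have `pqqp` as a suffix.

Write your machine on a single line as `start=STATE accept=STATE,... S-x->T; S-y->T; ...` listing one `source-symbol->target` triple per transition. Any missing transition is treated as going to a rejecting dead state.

start=s0; accept=s8; s0-p->s1; s0-q->s0; s1-p->s1; s1-q->s2; s2-p->s3; s2-q->s4; s3-p->s3; s3-q->s5; s4-p->s6; s4-q->s0; s5-p->s3; s5-q->s7; s6-p->s1; s6-q->s2; s7-p->s8; s7-q->s9; s8-p->s3; s8-q->s5; s9-p->s3; s9-q->s9

Run two small machines in parallel and take their product. One (4 states) tracks whether and how much of `pqp` has been seen; the other (5 states) tracks how much of the suffix `pqqp` has currently been matched. Each combined state is a pair, one component from each; accept when both components accept.
A 10-state machine:
        p   q  
>  s0   s1  s0 
   s1   s1  s2 
   s2   s3  s4 
   s3   s3  s5 
   s4   s6  s0 
   s5   s3  s7 
   s6   s1  s2 
   s7   s8  s9 
 * s8   s3  s5 
   s9   s3  s9 
(> = start, * = accepting)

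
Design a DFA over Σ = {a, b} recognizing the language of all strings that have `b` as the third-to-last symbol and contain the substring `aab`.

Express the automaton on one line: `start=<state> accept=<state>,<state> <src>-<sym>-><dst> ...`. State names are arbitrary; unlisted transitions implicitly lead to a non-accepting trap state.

Build one automaton per condition and run them in lockstep. The first has 15 states tracking the last 3 symbols read; the second has 4 states tracking whether and how much of `aab` has been seen. A product state is a pair (one from each), accepting exactly when both do. Equivalent product states are then merged.
With 10 states:
        a   b  
>  q0   q1  q0 
   q1   q2  q0 
   q2   q2  q3 
   q3   q4  q5 
   q4   q6  q7 
   q5   q8  q9 
 * q6   q2  q3 
 * q7   q4  q5 
 * q8   q6  q7 
 * q9   q8  q9 
(> = start, * = accepting)

start=q0 accept=q6,q7,q8,q9 q0-a->q1 q0-b->q0 q1-a->q2 q1-b->q0 q2-a->q2 q2-b->q3 q3-a->q4 q3-b->q5 q4-a->q6 q4-b->q7 q5-a->q8 q5-b->q9 q6-a->q2 q6-b->q3 q7-a->q4 q7-b->q5 q8-a->q6 q8-b->q7 q9-a->q8 q9-b->q9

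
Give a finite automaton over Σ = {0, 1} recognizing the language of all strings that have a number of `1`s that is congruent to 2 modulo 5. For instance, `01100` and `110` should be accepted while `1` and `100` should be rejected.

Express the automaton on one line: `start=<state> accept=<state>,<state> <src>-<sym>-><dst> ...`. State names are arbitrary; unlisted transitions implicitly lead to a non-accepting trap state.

start=s0 accept=s2 s0-0->s0 s0-1->s1 s1-0->s1 s1-1->s2 s2-0->s2 s2-1->s3 s3-0->s3 s3-1->s4 s4-0->s4 s4-1->s0

The only thing that matters is how many `1`s have appeared, reduced mod 5. Use one state per residue: s0 for 0, …, s4 for 4. Reading `1` moves to the next residue; anything else stays put. s2 is accepting.
With 5 states:
        0   1  
>  s0   s0  s1 
   s1   s1  s2 
 * s2   s2  s3 
   s3   s3  s4 
   s4   s4  s0 
(> = start, * = accepting)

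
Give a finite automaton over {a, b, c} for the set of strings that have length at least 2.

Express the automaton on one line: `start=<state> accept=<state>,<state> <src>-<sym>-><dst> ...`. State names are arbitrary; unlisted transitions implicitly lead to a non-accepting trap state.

start=q0 accept=q2,q3 q0-a->q1 q0-b->q1 q0-c->q1 q1-a->q2 q1-b->q2 q1-c->q2 q2-a->q3 q2-b->q3 q2-c->q3 q3-a->q3 q3-b->q3 q3-c->q3

We only need to distinguish lengths 0, 1, …, 2, and '>2'. Chain q0 → q1 → q2 → q3 on every symbol, with q3 looping. Accepting states: {q2, q3}.
4 states suffice.
        a   b   c  
>  q0   q1  q1  q1 
   q1   q2  q2  q2 
 * q2   q3  q3  q3 
 * q3   q3  q3  q3 
(> = start, * = accepting)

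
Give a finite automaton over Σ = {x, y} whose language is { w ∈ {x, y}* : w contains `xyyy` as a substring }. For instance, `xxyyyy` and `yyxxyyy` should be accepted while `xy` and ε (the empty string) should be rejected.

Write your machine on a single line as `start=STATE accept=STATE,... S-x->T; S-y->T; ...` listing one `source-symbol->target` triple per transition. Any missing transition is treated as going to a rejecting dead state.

Track how much of `xyyy` has been matched so far: state S0 is no progress, S4 is the absorbing accept state reached once `xyyy` has occurred. Intermediate states record partial matches; on a mismatch, fall back to the longest reusable overlap.
5 states suffice.
        x   y  
>  S0   S1  S0 
   S1   S1  S2 
   S2   S1  S3 
   S3   S1  S4 
 * S4   S4  S4 
(> = start, * = accepting)

start=S0; accept=S4; S0-x->S1; S0-y->S0; S1-x->S1; S1-y->S2; S2-x->S1; S2-y->S3; S3-x->S1; S3-y->S4; S4-x->S4; S4-y->S4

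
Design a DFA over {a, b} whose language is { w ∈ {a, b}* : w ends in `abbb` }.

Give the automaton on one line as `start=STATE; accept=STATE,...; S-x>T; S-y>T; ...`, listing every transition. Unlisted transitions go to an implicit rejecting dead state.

Let each state record the length of the longest suffix of the input read so far that is also a prefix of `abbb`. q1 means the last symbol is `a`; q2 means the last 2 symbols are `ab`; q3 means the last 3 symbols are `abb`; q4 means the last 4 symbols are `abbb`. Accept only at q4, where the string currently ends in `abbb`.
With 5 states:
        a   b  
>  q0   q1  q0 
   q1   q1  q2 
   q2   q1  q3 
   q3   q1  q4 
 * q4   q1  q0 
(> = start, * = accepting)

start=q0; accept=q4; q0-a>q1; q0-b>q0; q1-a>q1; q1-b>q2; q2-a>q1; q2-b>q3; q3-a>q1; q3-b>q4; q4-a>q1; q4-b>q0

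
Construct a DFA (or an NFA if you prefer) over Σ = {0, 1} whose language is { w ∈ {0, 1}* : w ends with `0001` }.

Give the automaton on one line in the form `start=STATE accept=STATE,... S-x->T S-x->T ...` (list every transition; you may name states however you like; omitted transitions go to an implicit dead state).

Let each state record the length of the longest suffix of the input read so far that is also a prefix of `0001`. q1 means the last symbol is `0`; q2 means the last 2 symbols are `00`; q3 means the last 3 symbols are `000`; q4 means the last 4 symbols are `0001`. Accept only at q4, where the string currently ends in `0001`.
5 states suffice.
        0   1  
>  q0   q1  q0 
   q1   q2  q0 
   q2   q3  q0 
   q3   q3  q4 
 * q4   q1  q0 
(> = start, * = accepting)

start=q0 accept=q4 q0-0->q1 q0-1->q0 q1-0->q2 q1-1->q0 q2-0->q3 q2-1->q0 q3-0->q3 q3-1->q4 q4-0->q1 q4-1->q0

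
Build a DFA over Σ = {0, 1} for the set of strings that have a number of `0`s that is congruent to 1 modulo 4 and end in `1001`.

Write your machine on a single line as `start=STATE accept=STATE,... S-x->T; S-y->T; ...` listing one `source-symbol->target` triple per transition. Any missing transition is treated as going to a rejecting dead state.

start=q0; accept=q7; q0-0->q1; q0-1->q0; q1-0->q2; q1-1->q1; q2-0->q3; q2-1->q2; q3-0->q0; q3-1->q4; q4-0->q5; q4-1->q4; q5-0->q6; q5-1->q0; q6-0->q2; q6-1->q7; q7-0->q2; q7-1->q1

Run two small machines in parallel and take their product. The first has 4 states tracking the count of `0`s modulo 4; the second has 5 states tracking how much of the suffix `1001` has currently been matched. A product state is a pair (one from each), accepting exactly when both do. Minimizing collapses redundant product states.
8 states suffice.
        0   1  
>  q0   q1  q0 
   q1   q2  q1 
   q2   q3  q2 
   q3   q0  q4 
   q4   q5  q4 
   q5   q6  q0 
   q6   q2  q7 
 * q7   q2  q1 
(> = start, * = accepting)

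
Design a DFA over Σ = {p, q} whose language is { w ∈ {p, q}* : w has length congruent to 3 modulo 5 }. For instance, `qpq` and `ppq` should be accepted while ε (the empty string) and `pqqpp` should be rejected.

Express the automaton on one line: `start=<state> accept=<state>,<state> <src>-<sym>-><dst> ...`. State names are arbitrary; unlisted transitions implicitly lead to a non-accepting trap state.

Count input length modulo 5: every symbol advances one step around the cycle s0 → s1 → s2 → s3 → s4 → s0. Accept at s3.
        p   q  
>  s0   s1  s1 
   s1   s2  s2 
   s2   s3  s3 
 * s3   s4  s4 
   s4   s0  s0 
(> = start, * = accepting)

start=s0 accept=s3 s0-p->s1 s0-q->s1 s1-p->s2 s1-q->s2 s2-p->s3 s2-q->s3 s3-p->s4 s3-q->s4 s4-p->s0 s4-q->s0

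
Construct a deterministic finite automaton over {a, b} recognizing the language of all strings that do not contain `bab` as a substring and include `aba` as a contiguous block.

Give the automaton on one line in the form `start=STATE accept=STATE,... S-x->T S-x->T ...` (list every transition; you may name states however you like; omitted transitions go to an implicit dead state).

start=q0 accept=q5,q7,q10 q0-a->q1 q0-b->q2 q1-a->q1 q1-b->q3 q2-a->q4 q2-b->q2 q3-a->q5 q3-b->q2 q4-a->q1 q4-b->q6 q5-a->q7 q5-b->q8 q6-a->q8 q6-b->q9 q7-a->q7 q7-b->q10 q8-a->q8 q8-b->q8 q9-a->q11 q9-b->q9 q10-a->q5 q10-b->q10 q11-a->q11 q11-b->q6

Build one automaton per condition and run them in lockstep. The first has 4 states tracking partial matches of the forbidden pattern `bab`; the second has 4 states tracking whether and how much of `aba` has been seen. A product state is a pair (one from each), accepting exactly when both do.
With 12 states:
          a    b  
>  q0     q1   q2 
   q1     q1   q3 
   q2     q4   q2 
   q3     q5   q2 
   q4     q1   q6 
 * q5     q7   q8 
   q6     q8   q9 
 * q7     q7  q10 
   q8     q8   q8 
   q9    q11   q9 
 * q10    q5  q10 
   q11   q11   q6 
(> = start, * = accepting)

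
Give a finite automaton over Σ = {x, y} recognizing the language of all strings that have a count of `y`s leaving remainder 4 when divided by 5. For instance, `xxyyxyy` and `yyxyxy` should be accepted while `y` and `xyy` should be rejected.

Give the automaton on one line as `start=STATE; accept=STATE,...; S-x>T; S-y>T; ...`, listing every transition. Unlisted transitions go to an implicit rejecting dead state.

start=q0; accept=q4; q0-x>q0; q0-y>q1; q1-x>q1; q1-y>q2; q2-x>q2; q2-y>q3; q3-x>q3; q3-y>q4; q4-x>q4; q4-y>q0

Keep the running count of `y`s modulo 5: each `y` advances along the cycle q0 → q1 → q2 → q3 → q4 → q0 while other symbols loop. Accept at q4.
With 5 states:
        x   y  
>  q0   q0  q1 
   q1   q1  q2 
   q2   q2  q3 
   q3   q3  q4 
 * q4   q4  q0 
(> = start, * = accepting)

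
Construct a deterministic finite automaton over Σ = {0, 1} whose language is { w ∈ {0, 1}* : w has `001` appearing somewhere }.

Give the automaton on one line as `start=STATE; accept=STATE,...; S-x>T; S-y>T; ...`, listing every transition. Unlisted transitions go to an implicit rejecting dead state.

start=s0; accept=s3; s0-0>s1; s0-1>s0; s1-0>s2; s1-1>s0; s2-0>s2; s2-1>s3; s3-0>s3; s3-1>s3

Track how much of `001` has been matched so far: state s0 is no progress, s3 is the absorbing accept state reached once `001` has occurred. Intermediate states record partial matches; on a mismatch, fall back to the longest reusable overlap.
4 states suffice.
        0   1  
>  s0   s1  s0 
   s1   s2  s0 
   s2   s2  s3 
 * s3   s3  s3 
(> = start, * = accepting)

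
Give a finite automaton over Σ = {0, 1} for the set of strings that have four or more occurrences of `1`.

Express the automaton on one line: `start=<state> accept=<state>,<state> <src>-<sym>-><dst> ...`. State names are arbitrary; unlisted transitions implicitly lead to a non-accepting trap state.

Only the number of `1`s matters, and only up to 5. Make a chain q0 → q1 → q2 → q3 → q4 → q5 advanced by each `1` (with q5 absorbing); every other symbol self-loops. The accepting set is {q4, q5}.
A 6-state machine:
        0   1  
>  q0   q0  q1 
   q1   q1  q2 
   q2   q2  q3 
   q3   q3  q4 
 * q4   q4  q5 
 * q5   q5  q5 
(> = start, * = accepting)

start=q0 accept=q4,q5 q0-0->q0 q0-1->q1 q1-0->q1 q1-1->q2 q2-0->q2 q2-1->q3 q3-0->q3 q3-1->q4 q4-0->q4 q4-1->q5 q5-0->q5 q5-1->q5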